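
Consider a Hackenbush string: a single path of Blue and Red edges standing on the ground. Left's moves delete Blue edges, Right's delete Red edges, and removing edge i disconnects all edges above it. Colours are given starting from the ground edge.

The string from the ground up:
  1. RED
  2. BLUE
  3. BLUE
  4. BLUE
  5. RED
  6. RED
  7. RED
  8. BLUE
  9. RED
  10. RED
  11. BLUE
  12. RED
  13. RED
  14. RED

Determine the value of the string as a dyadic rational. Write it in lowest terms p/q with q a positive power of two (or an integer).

-1903/8192

Build val(s[:k]) for k = 1..14, string s = RED BLUE BLUE BLUE RED RED RED BLUE RED RED BLUE RED RED RED.
1 of 14 · R · max L −∞ · min R 0 => -1
2 of 14 · RB · max L -1 · min R 0 => -1/2
3 of 14 · RBB · max L -1/2 · min R 0 => -1/4
4 of 14 · RBBB · max L -1/4 · min R 0 => -1/8
5 of 14 · RBBBR · max L -1/4 · min R -1/8 => -3/16
6 of 14 · RBBBRR · max L -1/4 · min R -3/16 => -7/32
7 of 14 · RBBBRRR · max L -1/4 · min R -7/32 => -15/64
8 of 14 · RBBBRRRB · max L -15/64 · min R -7/32 => -29/128
9 of 14 · RBBBRRRBR · max L -15/64 · min R -29/128 => -59/256
10 of 14 · RBBBRRRBRR · max L -15/64 · min R -59/256 => -119/512
11 of 14 · RBBBRRRBRRB · max L -119/512 · min R -59/256 => -237/1024
12 of 14 · RBBBRRRBRRBR · max L -119/512 · min R -237/1024 => -475/2048
13 of 14 · RBBBRRRBRRBRR · max L -119/512 · min R -475/2048 => -951/4096
14 of 14 · RBBBRRRBRRBRRR · max L -119/512 · min R -951/4096 => -1903/8192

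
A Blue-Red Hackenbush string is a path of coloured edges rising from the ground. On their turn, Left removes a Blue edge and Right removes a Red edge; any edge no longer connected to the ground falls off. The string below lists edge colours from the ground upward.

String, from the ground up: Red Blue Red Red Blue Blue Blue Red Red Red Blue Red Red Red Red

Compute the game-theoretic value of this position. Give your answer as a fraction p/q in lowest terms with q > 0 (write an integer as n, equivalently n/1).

val_1 [R]  L=[—]  R=[0]  so -1
val_2 [RB]  L=[-1]  R=[0]  so -1/2
val_3 [RBR]  L=[-1]  R=[-1/2; 0]  so -3/4
val_4 [RBRR]  L=[-1]  R=[-3/4; -1/2; 0]  so -7/8
val_5 [RBRRB]  L=[-1; -7/8]  R=[-3/4; -1/2; 0]  so -13/16
val_6 [RBRRBB]  L=[-1; -7/8; -13/16]  R=[-3/4; -1/2; 0]  so -25/32
val_7 [RBRRBBB]  L=[-1; -7/8; -13/16; -25/32]  R=[-3/4; -1/2; 0]  so -49/64
val_8 [RBRRBBBR]  L=[-1; -7/8; -13/16; -25/32]  R=[-49/64; -3/4; -1/2; 0]  so -99/128
val_9 [RBRRBBBRR]  L=[-1; -7/8; -13/16; -25/32]  R=[-99/128; -49/64; -3/4; -1/2; 0]  so -199/256
val_10 [RBRRBBBRRR]  L=[-1; -7/8; -13/16; -25/32]  R=[-199/256; -99/128; -49/64; -3/4; -1/2; 0]  so -399/512
val_11 [RBRRBBBRRRB]  L=[-1; -7/8; -13/16; -25/32; -399/512]  R=[-199/256; -99/128; -49/64; -3/4; -1/2; 0]  so -797/1024
val_12 [RBRRBBBRRRBR]  L=[-1; -7/8; -13/16; -25/32; -399/512]  R=[-797/1024; -199/256; -99/128; -49/64; -3/4; -1/2; 0]  so -1595/2048
val_13 [RBRRBBBRRRBRR]  L=[-1; -7/8; -13/16; -25/32; -399/512]  R=[-1595/2048; -797/1024; -199/256; -99/128; -49/64; -3/4; -1/2; 0]  so -3191/4096
val_14 [RBRRBBBRRRBRRR]  L=[-1; -7/8; -13/16; -25/32; -399/512]  R=[-3191/4096; -1595/2048; -797/1024; -199/256; -99/128; -49/64; -3/4; -1/2; 0]  so -6383/8192
val_15 [RBRRBBBRRRBRRRR]  L=[-1; -7/8; -13/16; -25/32; -399/512]  R=[-6383/8192; -3191/4096; -1595/2048; -797/1024; -199/256; -99/128; -49/64; -3/4; -1/2; 0]  so -12767/16384

-12767/16384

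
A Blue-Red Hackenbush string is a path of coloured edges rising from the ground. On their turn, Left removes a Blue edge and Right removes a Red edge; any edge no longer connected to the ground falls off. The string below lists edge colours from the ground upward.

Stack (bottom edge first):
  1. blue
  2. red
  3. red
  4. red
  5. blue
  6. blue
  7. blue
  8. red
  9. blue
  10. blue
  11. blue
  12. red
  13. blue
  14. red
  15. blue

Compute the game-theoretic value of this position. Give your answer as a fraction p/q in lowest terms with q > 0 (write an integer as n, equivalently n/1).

3819/16384

G_1 [b]  L=[0]  R=[·]  gives 1
G_2 [br]  L=[0]  R=[1]  gives 1/2
G_3 [brr]  L=[0]  R=[1/2, 1]  gives 1/4
G_4 [brrr]  L=[0]  R=[1/4, 1/2, 1]  gives 1/8
G_5 [brrrb]  L=[0, 1/8]  R=[1/4, 1/2, 1]  gives 3/16
G_6 [brrrbb]  L=[0, 1/8, 3/16]  R=[1/4, 1/2, 1]  gives 7/32
G_7 [brrrbbb]  L=[0, 1/8, 3/16, 7/32]  R=[1/4, 1/2, 1]  gives 15/64
G_8 [brrrbbbr]  L=[0, 1/8, 3/16, 7/32]  R=[15/64, 1/4, 1/2, 1]  gives 29/128
G_9 [brrrbbbrb]  L=[0, 1/8, 3/16, 7/32, 29/128]  R=[15/64, 1/4, 1/2, 1]  gives 59/256
G_10 [brrrbbbrbb]  L=[0, 1/8, 3/16, 7/32, 29/128, 59/256]  R=[15/64, 1/4, 1/2, 1]  gives 119/512
G_11 [brrrbbbrbbb]  L=[0, 1/8, 3/16, 7/32, 29/128, 59/256, 119/512]  R=[15/64, 1/4, 1/2, 1]  gives 239/1024
G_12 [brrrbbbrbbbr]  L=[0, 1/8, 3/16, 7/32, 29/128, 59/256, 119/512]  R=[239/1024, 15/64, 1/4, 1/2, 1]  gives 477/2048
G_13 [brrrbbbrbbbrb]  L=[0, 1/8, 3/16, 7/32, 29/128, 59/256, 119/512, 477/2048]  R=[239/1024, 15/64, 1/4, 1/2, 1]  gives 955/4096
G_14 [brrrbbbrbbbrbr]  L=[0, 1/8, 3/16, 7/32, 29/128, 59/256, 119/512, 477/2048]  R=[955/4096, 239/1024, 15/64, 1/4, 1/2, 1]  gives 1909/8192
G_15 [brrrbbbrbbbrbrb]  L=[0, 1/8, 3/16, 7/32, 29/128, 59/256, 119/512, 477/2048, 1909/8192]  R=[955/4096, 239/1024, 15/64, 1/4, 1/2, 1]  gives 3819/16384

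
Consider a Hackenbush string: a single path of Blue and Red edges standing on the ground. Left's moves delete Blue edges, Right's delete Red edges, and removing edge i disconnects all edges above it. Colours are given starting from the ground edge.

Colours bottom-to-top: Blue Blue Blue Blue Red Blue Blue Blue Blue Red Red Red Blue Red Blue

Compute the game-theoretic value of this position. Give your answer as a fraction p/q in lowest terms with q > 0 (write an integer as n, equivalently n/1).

8075/2048

Prefix values for Blue Blue Blue Blue Red Blue Blue Blue Blue Red Red Red Blue Red Blue via {L|R} + simplicity:
edge 1 of 15 (Blue): { 0 |  } -> 1
edge 2 of 15 (Blue): { 0 1 |  } -> 2
edge 3 of 15 (Blue): { 0 1 2 |  } -> 3
edge 4 of 15 (Blue): { 0 1 2 3 |  } -> 4
edge 5 of 15 (Red): { 0 1 2 3 | 4 } -> 7/2
edge 6 of 15 (Blue): { 0 1 2 3 7/2 | 4 } -> 15/4
edge 7 of 15 (Blue): { 0 1 2 3 7/2 15/4 | 4 } -> 31/8
edge 8 of 15 (Blue): { 0 1 2 3 7/2 15/4 31/8 | 4 } -> 63/16
edge 9 of 15 (Blue): { 0 1 2 3 7/2 15/4 31/8 63/16 | 4 } -> 127/32
edge 10 of 15 (Red): { 0 1 2 3 7/2 15/4 31/8 63/16 | 127/32 4 } -> 253/64
edge 11 of 15 (Red): { 0 1 2 3 7/2 15/4 31/8 63/16 | 253/64 127/32 4 } -> 505/128
edge 12 of 15 (Red): { 0 1 2 3 7/2 15/4 31/8 63/16 | 505/128 253/64 127/32 4 } -> 1009/256
edge 13 of 15 (Blue): { 0 1 2 3 7/2 15/4 31/8 63/16 1009/256 | 505/128 253/64 127/32 4 } -> 2019/512
edge 14 of 15 (Red): { 0 1 2 3 7/2 15/4 31/8 63/16 1009/256 | 2019/512 505/128 253/64 127/32 4 } -> 4037/1024
edge 15 of 15 (Blue): { 0 1 2 3 7/2 15/4 31/8 63/16 1009/256 4037/1024 | 2019/512 505/128 253/64 127/32 4 } -> 8075/2048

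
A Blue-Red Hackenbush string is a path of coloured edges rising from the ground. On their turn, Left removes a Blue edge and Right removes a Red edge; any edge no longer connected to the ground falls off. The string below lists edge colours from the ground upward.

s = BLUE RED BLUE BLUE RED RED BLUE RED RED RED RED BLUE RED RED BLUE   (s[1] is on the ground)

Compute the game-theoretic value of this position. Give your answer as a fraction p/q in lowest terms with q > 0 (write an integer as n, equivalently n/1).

12819/16384

1 of 15 · B · max L 0 · min R +∞ so 1
2 of 15 · BR · max L 0 · min R 1 so 1/2
3 of 15 · BRB · max L 1/2 · min R 1 so 3/4
4 of 15 · BRBB · max L 3/4 · min R 1 so 7/8
5 of 15 · BRBBR · max L 3/4 · min R 7/8 so 13/16
6 of 15 · BRBBRR · max L 3/4 · min R 13/16 so 25/32
7 of 15 · BRBBRRB · max L 25/32 · min R 13/16 so 51/64
8 of 15 · BRBBRRBR · max L 25/32 · min R 51/64 so 101/128
9 of 15 · BRBBRRBRR · max L 25/32 · min R 101/128 so 201/256
10 of 15 · BRBBRRBRRR · max L 25/32 · min R 201/256 so 401/512
11 of 15 · BRBBRRBRRRR · max L 25/32 · min R 401/512 so 801/1024
12 of 15 · BRBBRRBRRRRB · max L 801/1024 · min R 401/512 so 1603/2048
13 of 15 · BRBBRRBRRRRBR · max L 801/1024 · min R 1603/2048 so 3205/4096
14 of 15 · BRBBRRBRRRRBRR · max L 801/1024 · min R 3205/4096 so 6409/8192
15 of 15 · BRBBRRBRRRRBRRB · max L 6409/8192 · min R 3205/4096 so 12819/16384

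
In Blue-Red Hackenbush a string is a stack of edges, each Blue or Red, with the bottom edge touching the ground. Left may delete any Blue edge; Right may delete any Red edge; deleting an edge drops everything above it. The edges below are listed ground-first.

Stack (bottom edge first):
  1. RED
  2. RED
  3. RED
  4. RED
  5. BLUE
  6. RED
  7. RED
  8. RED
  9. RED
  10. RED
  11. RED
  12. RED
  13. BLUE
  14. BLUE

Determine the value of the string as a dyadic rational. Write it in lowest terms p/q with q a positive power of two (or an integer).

Recurse on prefixes of the 14-edge string RED RED RED RED BLUE RED RED RED RED RED RED RED BLUE BLUE:
v(R) = { ∅ | 0 } ⇒ -1
v(RR) = { ∅ | -1 0 } ⇒ -2
v(RRR) = { ∅ | -2 -1 0 } ⇒ -3
v(RRRR) = { ∅ | -3 -2 -1 0 } ⇒ -4
v(RRRRB) = { -4 | -3 -2 -1 0 } ⇒ -7/2
v(RRRRBR) = { -4 | -7/2 -3 -2 -1 0 } ⇒ -15/4
v(RRRRBRR) = { -4 | -15/4 -7/2 -3 -2 -1 0 } ⇒ -31/8
v(RRRRBRRR) = { -4 | -31/8 -15/4 -7/2 -3 -2 -1 0 } ⇒ -63/16
v(RRRRBRRRR) = { -4 | -63/16 -31/8 -15/4 -7/2 -3 -2 -1 0 } ⇒ -127/32
v(RRRRBRRRRR) = { -4 | -127/32 -63/16 -31/8 -15/4 -7/2 -3 -2 -1 0 } ⇒ -255/64
v(RRRRBRRRRRR) = { -4 | -255/64 -127/32 -63/16 -31/8 -15/4 -7/2 -3 -2 -1 0 } ⇒ -511/128
v(RRRRBRRRRRRR) = { -4 | -511/128 -255/64 -127/32 -63/16 -31/8 -15/4 -7/2 -3 -2 -1 0 } ⇒ -1023/256
v(RRRRBRRRRRRRB) = { -4 -1023/256 | -511/128 -255/64 -127/32 -63/16 -31/8 -15/4 -7/2 -3 -2 -1 0 } ⇒ -2045/512
v(RRRRBRRRRRRRBB) = { -4 -1023/256 -2045/512 | -511/128 -255/64 -127/32 -63/16 -31/8 -15/4 -7/2 -3 -2 -1 0 } ⇒ -4089/1024

-4089/1024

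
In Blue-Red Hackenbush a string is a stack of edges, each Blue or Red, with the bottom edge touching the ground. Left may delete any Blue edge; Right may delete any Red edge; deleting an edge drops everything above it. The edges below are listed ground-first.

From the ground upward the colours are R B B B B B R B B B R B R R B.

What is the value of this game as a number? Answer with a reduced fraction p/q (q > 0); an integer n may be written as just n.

-557/16384

R: Left {  }, Right { 0 } -> simplest -1
RB: Left { -1 }, Right { 0 } -> simplest -1/2
RBB: Left { -1 -1/2 }, Right { 0 } -> simplest -1/4
RBBB: Left { -1 -1/2 -1/4 }, Right { 0 } -> simplest -1/8
RBBBB: Left { -1 -1/2 -1/4 -1/8 }, Right { 0 } -> simplest -1/16
RBBBBB: Left { -1 -1/2 -1/4 -1/8 -1/16 }, Right { 0 } -> simplest -1/32
RBBBBBR: Left { -1 -1/2 -1/4 -1/8 -1/16 }, Right { -1/32 0 } -> simplest -3/64
RBBBBBRB: Left { -1 -1/2 -1/4 -1/8 -1/16 -3/64 }, Right { -1/32 0 } -> simplest -5/128
RBBBBBRBB: Left { -1 -1/2 -1/4 -1/8 -1/16 -3/64 -5/128 }, Right { -1/32 0 } -> simplest -9/256
RBBBBBRBBB: Left { -1 -1/2 -1/4 -1/8 -1/16 -3/64 -5/128 -9/256 }, Right { -1/32 0 } -> simplest -17/512
RBBBBBRBBBR: Left { -1 -1/2 -1/4 -1/8 -1/16 -3/64 -5/128 -9/256 }, Right { -17/512 -1/32 0 } -> simplest -35/1024
RBBBBBRBBBRB: Left { -1 -1/2 -1/4 -1/8 -1/16 -3/64 -5/128 -9/256 -35/1024 }, Right { -17/512 -1/32 0 } -> simplest -69/2048
RBBBBBRBBBRBR: Left { -1 -1/2 -1/4 -1/8 -1/16 -3/64 -5/128 -9/256 -35/1024 }, Right { -69/2048 -17/512 -1/32 0 } -> simplest -139/4096
RBBBBBRBBBRBRR: Left { -1 -1/2 -1/4 -1/8 -1/16 -3/64 -5/128 -9/256 -35/1024 }, Right { -139/4096 -69/2048 -17/512 -1/32 0 } -> simplest -279/8192
RBBBBBRBBBRBRRB: Left { -1 -1/2 -1/4 -1/8 -1/16 -3/64 -5/128 -9/256 -35/1024 -279/8192 }, Right { -139/4096 -69/2048 -17/512 -1/32 0 } -> simplest -557/16384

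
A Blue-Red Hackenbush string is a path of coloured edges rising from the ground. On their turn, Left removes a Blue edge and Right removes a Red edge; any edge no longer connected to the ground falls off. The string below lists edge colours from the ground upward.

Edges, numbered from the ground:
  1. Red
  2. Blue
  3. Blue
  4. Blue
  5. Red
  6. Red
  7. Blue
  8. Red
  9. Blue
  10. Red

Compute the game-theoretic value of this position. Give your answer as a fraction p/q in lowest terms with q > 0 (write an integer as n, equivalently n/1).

Prefix values for Red Blue Blue Blue Red Red Blue Red Blue Red via {L|R} + simplicity:
edge 1 of 10 (Red): {  | 0 } => -1
edge 2 of 10 (Blue): { -1 | 0 } => -1/2
edge 3 of 10 (Blue): { -1 -1/2 | 0 } => -1/4
edge 4 of 10 (Blue): { -1 -1/2 -1/4 | 0 } => -1/8
edge 5 of 10 (Red): { -1 -1/2 -1/4 | -1/8 0 } => -3/16
edge 6 of 10 (Red): { -1 -1/2 -1/4 | -3/16 -1/8 0 } => -7/32
edge 7 of 10 (Blue): { -1 -1/2 -1/4 -7/32 | -3/16 -1/8 0 } => -13/64
edge 8 of 10 (Red): { -1 -1/2 -1/4 -7/32 | -13/64 -3/16 -1/8 0 } => -27/128
edge 9 of 10 (Blue): { -1 -1/2 -1/4 -7/32 -27/128 | -13/64 -3/16 -1/8 0 } => -53/256
edge 10 of 10 (Red): { -1 -1/2 -1/4 -7/32 -27/128 | -53/256 -13/64 -3/16 -1/8 0 } => -107/512

-107/512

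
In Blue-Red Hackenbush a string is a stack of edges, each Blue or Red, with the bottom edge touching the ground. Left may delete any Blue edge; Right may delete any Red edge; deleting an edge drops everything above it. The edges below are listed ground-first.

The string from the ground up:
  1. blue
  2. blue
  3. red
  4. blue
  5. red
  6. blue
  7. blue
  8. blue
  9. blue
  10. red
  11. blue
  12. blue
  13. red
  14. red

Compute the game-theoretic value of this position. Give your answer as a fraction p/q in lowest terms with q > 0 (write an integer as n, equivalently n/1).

7129/4096

edge 1 of 14 (blue): { 0 | — } gives 1
edge 2 of 14 (blue): { 0 1 | — } gives 2
edge 3 of 14 (red): { 0 1 | 2 } gives 3/2
edge 4 of 14 (blue): { 0 1 3/2 | 2 } gives 7/4
edge 5 of 14 (red): { 0 1 3/2 | 7/4 2 } gives 13/8
edge 6 of 14 (blue): { 0 1 3/2 13/8 | 7/4 2 } gives 27/16
edge 7 of 14 (blue): { 0 1 3/2 13/8 27/16 | 7/4 2 } gives 55/32
edge 8 of 14 (blue): { 0 1 3/2 13/8 27/16 55/32 | 7/4 2 } gives 111/64
edge 9 of 14 (blue): { 0 1 3/2 13/8 27/16 55/32 111/64 | 7/4 2 } gives 223/128
edge 10 of 14 (red): { 0 1 3/2 13/8 27/16 55/32 111/64 | 223/128 7/4 2 } gives 445/256
edge 11 of 14 (blue): { 0 1 3/2 13/8 27/16 55/32 111/64 445/256 | 223/128 7/4 2 } gives 891/512
edge 12 of 14 (blue): { 0 1 3/2 13/8 27/16 55/32 111/64 445/256 891/512 | 223/128 7/4 2 } gives 1783/1024
edge 13 of 14 (red): { 0 1 3/2 13/8 27/16 55/32 111/64 445/256 891/512 | 1783/1024 223/128 7/4 2 } gives 3565/2048
edge 14 of 14 (red): { 0 1 3/2 13/8 27/16 55/32 111/64 445/256 891/512 | 3565/2048 1783/1024 223/128 7/4 2 } gives 7129/4096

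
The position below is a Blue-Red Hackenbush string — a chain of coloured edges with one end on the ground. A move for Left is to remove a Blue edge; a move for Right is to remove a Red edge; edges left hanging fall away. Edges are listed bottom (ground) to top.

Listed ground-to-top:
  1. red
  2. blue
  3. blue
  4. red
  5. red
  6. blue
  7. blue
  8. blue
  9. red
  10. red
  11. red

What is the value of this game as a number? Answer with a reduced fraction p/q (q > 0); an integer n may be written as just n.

1 of 11 · r · max L −∞ · min R 0 gives -1
2 of 11 · rb · max L -1 · min R 0 gives -1/2
3 of 11 · rbb · max L -1/2 · min R 0 gives -1/4
4 of 11 · rbbr · max L -1/2 · min R -1/4 gives -3/8
5 of 11 · rbbrr · max L -1/2 · min R -3/8 gives -7/16
6 of 11 · rbbrrb · max L -7/16 · min R -3/8 gives -13/32
7 of 11 · rbbrrbb · max L -13/32 · min R -3/8 gives -25/64
8 of 11 · rbbrrbbb · max L -25/64 · min R -3/8 gives -49/128
9 of 11 · rbbrrbbbr · max L -25/64 · min R -49/128 gives -99/256
10 of 11 · rbbrrbbbrr · max L -25/64 · min R -99/256 gives -199/512
11 of 11 · rbbrrbbbrrr · max L -25/64 · min R -199/512 gives -399/1024

-399/1024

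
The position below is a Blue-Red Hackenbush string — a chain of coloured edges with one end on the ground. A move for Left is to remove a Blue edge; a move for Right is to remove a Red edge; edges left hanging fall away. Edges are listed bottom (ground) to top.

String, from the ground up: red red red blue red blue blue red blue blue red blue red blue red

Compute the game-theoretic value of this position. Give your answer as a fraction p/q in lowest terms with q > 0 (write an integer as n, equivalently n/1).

edge 1 of 15 (red): { (no moves) | 0 } gives -1
edge 2 of 15 (red): { (no moves) | -1, 0 } gives -2
edge 3 of 15 (red): { (no moves) | -2, -1, 0 } gives -3
edge 4 of 15 (blue): { -3 | -2, -1, 0 } gives -5/2
edge 5 of 15 (red): { -3 | -5/2, -2, -1, 0 } gives -11/4
edge 6 of 15 (blue): { -3, -11/4 | -5/2, -2, -1, 0 } gives -21/8
edge 7 of 15 (blue): { -3, -11/4, -21/8 | -5/2, -2, -1, 0 } gives -41/16
edge 8 of 15 (red): { -3, -11/4, -21/8 | -41/16, -5/2, -2, -1, 0 } gives -83/32
edge 9 of 15 (blue): { -3, -11/4, -21/8, -83/32 | -41/16, -5/2, -2, -1, 0 } gives -165/64
edge 10 of 15 (blue): { -3, -11/4, -21/8, -83/32, -165/64 | -41/16, -5/2, -2, -1, 0 } gives -329/128
edge 11 of 15 (red): { -3, -11/4, -21/8, -83/32, -165/64 | -329/128, -41/16, -5/2, -2, -1, 0 } gives -659/256
edge 12 of 15 (blue): { -3, -11/4, -21/8, -83/32, -165/64, -659/256 | -329/128, -41/16, -5/2, -2, -1, 0 } gives -1317/512
edge 13 of 15 (red): { -3, -11/4, -21/8, -83/32, -165/64, -659/256 | -1317/512, -329/128, -41/16, -5/2, -2, -1, 0 } gives -2635/1024
edge 14 of 15 (blue): { -3, -11/4, -21/8, -83/32, -165/64, -659/256, -2635/1024 | -1317/512, -329/128, -41/16, -5/2, -2, -1, 0 } gives -5269/2048
edge 15 of 15 (red): { -3, -11/4, -21/8, -83/32, -165/64, -659/256, -2635/1024 | -5269/2048, -1317/512, -329/128, -41/16, -5/2, -2, -1, 0 } gives -10539/4096

-10539/4096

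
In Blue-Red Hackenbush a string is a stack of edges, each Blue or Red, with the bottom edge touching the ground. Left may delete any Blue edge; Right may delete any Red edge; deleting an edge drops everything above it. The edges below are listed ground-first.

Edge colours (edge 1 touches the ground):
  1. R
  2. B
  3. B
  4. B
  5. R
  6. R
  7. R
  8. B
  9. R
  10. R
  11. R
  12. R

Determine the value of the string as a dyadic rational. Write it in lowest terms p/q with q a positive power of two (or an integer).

-479/2048

val_1 [R]  L=[·]  R=[0]  so -1
val_2 [RB]  L=[-1]  R=[0]  so -1/2
val_3 [RBB]  L=[-1, -1/2]  R=[0]  so -1/4
val_4 [RBBB]  L=[-1, -1/2, -1/4]  R=[0]  so -1/8
val_5 [RBBBR]  L=[-1, -1/2, -1/4]  R=[-1/8, 0]  so -3/16
val_6 [RBBBRR]  L=[-1, -1/2, -1/4]  R=[-3/16, -1/8, 0]  so -7/32
val_7 [RBBBRRR]  L=[-1, -1/2, -1/4]  R=[-7/32, -3/16, -1/8, 0]  so -15/64
val_8 [RBBBRRRB]  L=[-1, -1/2, -1/4, -15/64]  R=[-7/32, -3/16, -1/8, 0]  so -29/128
val_9 [RBBBRRRBR]  L=[-1, -1/2, -1/4, -15/64]  R=[-29/128, -7/32, -3/16, -1/8, 0]  so -59/256
val_10 [RBBBRRRBRR]  L=[-1, -1/2, -1/4, -15/64]  R=[-59/256, -29/128, -7/32, -3/16, -1/8, 0]  so -119/512
val_11 [RBBBRRRBRRR]  L=[-1, -1/2, -1/4, -15/64]  R=[-119/512, -59/256, -29/128, -7/32, -3/16, -1/8, 0]  so -239/1024
val_12 [RBBBRRRBRRRR]  L=[-1, -1/2, -1/4, -15/64]  R=[-239/1024, -119/512, -59/256, -29/128, -7/32, -3/16, -1/8, 0]  so -479/2048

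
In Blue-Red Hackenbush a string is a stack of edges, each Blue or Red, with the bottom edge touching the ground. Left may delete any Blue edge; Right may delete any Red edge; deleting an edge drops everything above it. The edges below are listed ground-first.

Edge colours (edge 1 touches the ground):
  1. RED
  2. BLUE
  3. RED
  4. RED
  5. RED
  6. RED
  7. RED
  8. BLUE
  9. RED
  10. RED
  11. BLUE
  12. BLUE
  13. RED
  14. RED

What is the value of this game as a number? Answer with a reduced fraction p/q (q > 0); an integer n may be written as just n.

-8039/8192

Prefix values for RED BLUE RED RED RED RED RED BLUE RED RED BLUE BLUE RED RED via {L|R} + simplicity:
R: Left { · }, Right { 0 } — simplest -1
RB: Left { -1 }, Right { 0 } — simplest -1/2
RBR: Left { -1 }, Right { -1/2, 0 } — simplest -3/4
RBRR: Left { -1 }, Right { -3/4, -1/2, 0 } — simplest -7/8
RBRRR: Left { -1 }, Right { -7/8, -3/4, -1/2, 0 } — simplest -15/16
RBRRRR: Left { -1 }, Right { -15/16, -7/8, -3/4, -1/2, 0 } — simplest -31/32
RBRRRRR: Left { -1 }, Right { -31/32, -15/16, -7/8, -3/4, -1/2, 0 } — simplest -63/64
RBRRRRRB: Left { -1, -63/64 }, Right { -31/32, -15/16, -7/8, -3/4, -1/2, 0 } — simplest -125/128
RBRRRRRBR: Left { -1, -63/64 }, Right { -125/128, -31/32, -15/16, -7/8, -3/4, -1/2, 0 } — simplest -251/256
RBRRRRRBRR: Left { -1, -63/64 }, Right { -251/256, -125/128, -31/32, -15/16, -7/8, -3/4, -1/2, 0 } — simplest -503/512
RBRRRRRBRRB: Left { -1, -63/64, -503/512 }, Right { -251/256, -125/128, -31/32, -15/16, -7/8, -3/4, -1/2, 0 } — simplest -1005/1024
RBRRRRRBRRBB: Left { -1, -63/64, -503/512, -1005/1024 }, Right { -251/256, -125/128, -31/32, -15/16, -7/8, -3/4, -1/2, 0 } — simplest -2009/2048
RBRRRRRBRRBBR: Left { -1, -63/64, -503/512, -1005/1024 }, Right { -2009/2048, -251/256, -125/128, -31/32, -15/16, -7/8, -3/4, -1/2, 0 } — simplest -4019/4096
RBRRRRRBRRBBRR: Left { -1, -63/64, -503/512, -1005/1024 }, Right { -4019/4096, -2009/2048, -251/256, -125/128, -31/32, -15/16, -7/8, -3/4, -1/2, 0 } — simplest -8039/8192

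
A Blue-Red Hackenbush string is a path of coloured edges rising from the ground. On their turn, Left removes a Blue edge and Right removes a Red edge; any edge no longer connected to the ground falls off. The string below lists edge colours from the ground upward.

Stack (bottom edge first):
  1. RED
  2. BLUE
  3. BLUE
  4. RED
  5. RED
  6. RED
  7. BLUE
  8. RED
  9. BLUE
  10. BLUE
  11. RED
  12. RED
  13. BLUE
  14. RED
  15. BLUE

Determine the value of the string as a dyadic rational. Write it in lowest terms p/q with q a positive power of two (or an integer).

Build value(s[:k]) for k = 1..15, string s = RED BLUE BLUE RED RED RED BLUE RED BLUE BLUE RED RED BLUE RED BLUE.
R: Left { (no moves) }, Right { 0 } so simplest -1
RB: Left { -1 }, Right { 0 } so simplest -1/2
RBB: Left { -1,-1/2 }, Right { 0 } so simplest -1/4
RBBR: Left { -1,-1/2 }, Right { -1/4,0 } so simplest -3/8
RBBRR: Left { -1,-1/2 }, Right { -3/8,-1/4,0 } so simplest -7/16
RBBRRR: Left { -1,-1/2 }, Right { -7/16,-3/8,-1/4,0 } so simplest -15/32
RBBRRRB: Left { -1,-1/2,-15/32 }, Right { -7/16,-3/8,-1/4,0 } so simplest -29/64
RBBRRRBR: Left { -1,-1/2,-15/32 }, Right { -29/64,-7/16,-3/8,-1/4,0 } so simplest -59/128
RBBRRRBRB: Left { -1,-1/2,-15/32,-59/128 }, Right { -29/64,-7/16,-3/8,-1/4,0 } so simplest -117/256
RBBRRRBRBB: Left { -1,-1/2,-15/32,-59/128,-117/256 }, Right { -29/64,-7/16,-3/8,-1/4,0 } so simplest -233/512
RBBRRRBRBBR: Left { -1,-1/2,-15/32,-59/128,-117/256 }, Right { -233/512,-29/64,-7/16,-3/8,-1/4,0 } so simplest -467/1024
RBBRRRBRBBRR: Left { -1,-1/2,-15/32,-59/128,-117/256 }, Right { -467/1024,-233/512,-29/64,-7/16,-3/8,-1/4,0 } so simplest -935/2048
RBBRRRBRBBRRB: Left { -1,-1/2,-15/32,-59/128,-117/256,-935/2048 }, Right { -467/1024,-233/512,-29/64,-7/16,-3/8,-1/4,0 } so simplest -1869/4096
RBBRRRBRBBRRBR: Left { -1,-1/2,-15/32,-59/128,-117/256,-935/2048 }, Right { -1869/4096,-467/1024,-233/512,-29/64,-7/16,-3/8,-1/4,0 } so simplest -3739/8192
RBBRRRBRBBRRBRB: Left { -1,-1/2,-15/32,-59/128,-117/256,-935/2048,-3739/8192 }, Right { -1869/4096,-467/1024,-233/512,-29/64,-7/16,-3/8,-1/4,0 } so simplest -7477/16384

-7477/16384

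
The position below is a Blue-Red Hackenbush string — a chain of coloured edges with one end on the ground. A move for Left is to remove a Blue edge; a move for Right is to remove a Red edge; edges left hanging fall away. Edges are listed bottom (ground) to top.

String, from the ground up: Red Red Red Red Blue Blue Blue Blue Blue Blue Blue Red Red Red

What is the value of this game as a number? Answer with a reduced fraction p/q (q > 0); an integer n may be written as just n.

step 1: add Red to get R; options L={ · } R={ 0 } -> -1
step 2: add Red to get RR; options L={ · } R={ -1; 0 } -> -2
step 3: add Red to get RRR; options L={ · } R={ -2; -1; 0 } -> -3
step 4: add Red to get RRRR; options L={ · } R={ -3; -2; -1; 0 } -> -4
step 5: add Blue to get RRRRB; options L={ -4 } R={ -3; -2; -1; 0 } -> -7/2
step 6: add Blue to get RRRRBB; options L={ -4; -7/2 } R={ -3; -2; -1; 0 } -> -13/4
step 7: add Blue to get RRRRBBB; options L={ -4; -7/2; -13/4 } R={ -3; -2; -1; 0 } -> -25/8
step 8: add Blue to get RRRRBBBB; options L={ -4; -7/2; -13/4; -25/8 } R={ -3; -2; -1; 0 } -> -49/16
step 9: add Blue to get RRRRBBBBB; options L={ -4; -7/2; -13/4; -25/8; -49/16 } R={ -3; -2; -1; 0 } -> -97/32
step 10: add Blue to get RRRRBBBBBB; options L={ -4; -7/2; -13/4; -25/8; -49/16; -97/32 } R={ -3; -2; -1; 0 } -> -193/64
step 11: add Blue to get RRRRBBBBBBB; options L={ -4; -7/2; -13/4; -25/8; -49/16; -97/32; -193/64 } R={ -3; -2; -1; 0 } -> -385/128
step 12: add Red to get RRRRBBBBBBBR; options L={ -4; -7/2; -13/4; -25/8; -49/16; -97/32; -193/64 } R={ -385/128; -3; -2; -1; 0 } -> -771/256
step 13: add Red to get RRRRBBBBBBBRR; options L={ -4; -7/2; -13/4; -25/8; -49/16; -97/32; -193/64 } R={ -771/256; -385/128; -3; -2; -1; 0 } -> -1543/512
step 14: add Red to get RRRRBBBBBBBRRR; options L={ -4; -7/2; -13/4; -25/8; -49/16; -97/32; -193/64 } R={ -1543/512; -771/256; -385/128; -3; -2; -1; 0 } -> -3087/1024

-3087/1024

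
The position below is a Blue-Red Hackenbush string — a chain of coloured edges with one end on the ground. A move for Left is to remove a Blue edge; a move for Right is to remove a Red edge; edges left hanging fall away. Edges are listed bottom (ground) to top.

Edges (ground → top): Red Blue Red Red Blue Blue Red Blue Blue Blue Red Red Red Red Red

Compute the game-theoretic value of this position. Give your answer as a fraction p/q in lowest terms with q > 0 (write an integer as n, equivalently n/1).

1 of 15 · R · max L −∞ · min R 0 so -1
2 of 15 · RB · max L -1 · min R 0 so -1/2
3 of 15 · RBR · max L -1 · min R -1/2 so -3/4
4 of 15 · RBRR · max L -1 · min R -3/4 so -7/8
5 of 15 · RBRRB · max L -7/8 · min R -3/4 so -13/16
6 of 15 · RBRRBB · max L -13/16 · min R -3/4 so -25/32
7 of 15 · RBRRBBR · max L -13/16 · min R -25/32 so -51/64
8 of 15 · RBRRBBRB · max L -51/64 · min R -25/32 so -101/128
9 of 15 · RBRRBBRBB · max L -101/128 · min R -25/32 so -201/256
10 of 15 · RBRRBBRBBB · max L -201/256 · min R -25/32 so -401/512
11 of 15 · RBRRBBRBBBR · max L -201/256 · min R -401/512 so -803/1024
12 of 15 · RBRRBBRBBBRR · max L -201/256 · min R -803/1024 so -1607/2048
13 of 15 · RBRRBBRBBBRRR · max L -201/256 · min R -1607/2048 so -3215/4096
14 of 15 · RBRRBBRBBBRRRR · max L -201/256 · min R -3215/4096 so -6431/8192
15 of 15 · RBRRBBRBBBRRRRR · max L -201/256 · min R -6431/8192 so -12863/16384

-12863/16384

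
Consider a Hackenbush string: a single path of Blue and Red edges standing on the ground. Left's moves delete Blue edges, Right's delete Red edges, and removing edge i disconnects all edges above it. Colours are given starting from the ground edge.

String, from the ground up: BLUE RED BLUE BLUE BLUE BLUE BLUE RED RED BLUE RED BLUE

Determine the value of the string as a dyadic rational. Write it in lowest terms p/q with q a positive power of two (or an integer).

1995/2048

Prefix values for BLUE RED BLUE BLUE BLUE BLUE BLUE RED RED BLUE RED BLUE via {L|R} + simplicity:
B: Left { 0 }, Right { (no moves) } -> simplest 1
BR: Left { 0 }, Right { 1 } -> simplest 1/2
BRB: Left { 0,1/2 }, Right { 1 } -> simplest 3/4
BRBB: Left { 0,1/2,3/4 }, Right { 1 } -> simplest 7/8
BRBBB: Left { 0,1/2,3/4,7/8 }, Right { 1 } -> simplest 15/16
BRBBBB: Left { 0,1/2,3/4,7/8,15/16 }, Right { 1 } -> simplest 31/32
BRBBBBB: Left { 0,1/2,3/4,7/8,15/16,31/32 }, Right { 1 } -> simplest 63/64
BRBBBBBR: Left { 0,1/2,3/4,7/8,15/16,31/32 }, Right { 63/64,1 } -> simplest 125/128
BRBBBBBRR: Left { 0,1/2,3/4,7/8,15/16,31/32 }, Right { 125/128,63/64,1 } -> simplest 249/256
BRBBBBBRRB: Left { 0,1/2,3/4,7/8,15/16,31/32,249/256 }, Right { 125/128,63/64,1 } -> simplest 499/512
BRBBBBBRRBR: Left { 0,1/2,3/4,7/8,15/16,31/32,249/256 }, Right { 499/512,125/128,63/64,1 } -> simplest 997/1024
BRBBBBBRRBRB: Left { 0,1/2,3/4,7/8,15/16,31/32,249/256,997/1024 }, Right { 499/512,125/128,63/64,1 } -> simplest 1995/2048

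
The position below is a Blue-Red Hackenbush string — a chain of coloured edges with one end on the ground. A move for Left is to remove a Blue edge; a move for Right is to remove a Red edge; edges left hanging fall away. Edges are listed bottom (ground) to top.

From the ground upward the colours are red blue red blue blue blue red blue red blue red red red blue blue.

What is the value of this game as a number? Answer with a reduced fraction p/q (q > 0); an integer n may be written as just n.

Recurse on prefixes of the 15-edge string red blue red blue blue blue red blue red blue red red red blue blue:
step 1: add red to get r; options L={ · } R={ 0 } -> -1
step 2: add blue to get rb; options L={ -1 } R={ 0 } -> -1/2
step 3: add red to get rbr; options L={ -1 } R={ -1/2, 0 } -> -3/4
step 4: add blue to get rbrb; options L={ -1, -3/4 } R={ -1/2, 0 } -> -5/8
step 5: add blue to get rbrbb; options L={ -1, -3/4, -5/8 } R={ -1/2, 0 } -> -9/16
step 6: add blue to get rbrbbb; options L={ -1, -3/4, -5/8, -9/16 } R={ -1/2, 0 } -> -17/32
step 7: add red to get rbrbbbr; options L={ -1, -3/4, -5/8, -9/16 } R={ -17/32, -1/2, 0 } -> -35/64
step 8: add blue to get rbrbbbrb; options L={ -1, -3/4, -5/8, -9/16, -35/64 } R={ -17/32, -1/2, 0 } -> -69/128
step 9: add red to get rbrbbbrbr; options L={ -1, -3/4, -5/8, -9/16, -35/64 } R={ -69/128, -17/32, -1/2, 0 } -> -139/256
step 10: add blue to get rbrbbbrbrb; options L={ -1, -3/4, -5/8, -9/16, -35/64, -139/256 } R={ -69/128, -17/32, -1/2, 0 } -> -277/512
step 11: add red to get rbrbbbrbrbr; options L={ -1, -3/4, -5/8, -9/16, -35/64, -139/256 } R={ -277/512, -69/128, -17/32, -1/2, 0 } -> -555/1024
step 12: add red to get rbrbbbrbrbrr; options L={ -1, -3/4, -5/8, -9/16, -35/64, -139/256 } R={ -555/1024, -277/512, -69/128, -17/32, -1/2, 0 } -> -1111/2048
step 13: add red to get rbrbbbrbrbrrr; options L={ -1, -3/4, -5/8, -9/16, -35/64, -139/256 } R={ -1111/2048, -555/1024, -277/512, -69/128, -17/32, -1/2, 0 } -> -2223/4096
step 14: add blue to get rbrbbbrbrbrrrb; options L={ -1, -3/4, -5/8, -9/16, -35/64, -139/256, -2223/4096 } R={ -1111/2048, -555/1024, -277/512, -69/128, -17/32, -1/2, 0 } -> -4445/8192
step 15: add blue to get rbrbbbrbrbrrrbb; options L={ -1, -3/4, -5/8, -9/16, -35/64, -139/256, -2223/4096, -4445/8192 } R={ -1111/2048, -555/1024, -277/512, -69/128, -17/32, -1/2, 0 } -> -8889/16384

-8889/16384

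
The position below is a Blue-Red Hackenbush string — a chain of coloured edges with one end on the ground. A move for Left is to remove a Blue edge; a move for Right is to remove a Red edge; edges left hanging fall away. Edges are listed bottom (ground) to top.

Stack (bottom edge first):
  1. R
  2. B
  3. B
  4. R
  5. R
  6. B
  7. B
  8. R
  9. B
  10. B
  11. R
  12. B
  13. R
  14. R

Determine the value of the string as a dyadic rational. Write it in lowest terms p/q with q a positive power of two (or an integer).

v(R) = {  | 0 } → -1
v(RB) = { -1 | 0 } → -1/2
v(RBB) = { -1,-1/2 | 0 } → -1/4
v(RBBR) = { -1,-1/2 | -1/4,0 } → -3/8
v(RBBRR) = { -1,-1/2 | -3/8,-1/4,0 } → -7/16
v(RBBRRB) = { -1,-1/2,-7/16 | -3/8,-1/4,0 } → -13/32
v(RBBRRBB) = { -1,-1/2,-7/16,-13/32 | -3/8,-1/4,0 } → -25/64
v(RBBRRBBR) = { -1,-1/2,-7/16,-13/32 | -25/64,-3/8,-1/4,0 } → -51/128
v(RBBRRBBRB) = { -1,-1/2,-7/16,-13/32,-51/128 | -25/64,-3/8,-1/4,0 } → -101/256
v(RBBRRBBRBB) = { -1,-1/2,-7/16,-13/32,-51/128,-101/256 | -25/64,-3/8,-1/4,0 } → -201/512
v(RBBRRBBRBBR) = { -1,-1/2,-7/16,-13/32,-51/128,-101/256 | -201/512,-25/64,-3/8,-1/4,0 } → -403/1024
v(RBBRRBBRBBRB) = { -1,-1/2,-7/16,-13/32,-51/128,-101/256,-403/1024 | -201/512,-25/64,-3/8,-1/4,0 } → -805/2048
v(RBBRRBBRBBRBR) = { -1,-1/2,-7/16,-13/32,-51/128,-101/256,-403/1024 | -805/2048,-201/512,-25/64,-3/8,-1/4,0 } → -1611/4096
v(RBBRRBBRBBRBRR) = { -1,-1/2,-7/16,-13/32,-51/128,-101/256,-403/1024 | -1611/4096,-805/2048,-201/512,-25/64,-3/8,-1/4,0 } → -3223/8192

-3223/8192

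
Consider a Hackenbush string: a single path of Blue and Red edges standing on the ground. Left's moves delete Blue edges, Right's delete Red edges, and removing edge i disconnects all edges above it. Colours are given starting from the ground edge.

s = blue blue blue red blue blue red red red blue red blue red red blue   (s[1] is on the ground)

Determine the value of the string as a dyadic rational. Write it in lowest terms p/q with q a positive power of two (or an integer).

Recurse on prefixes of the 15-edge string blue blue blue red blue blue red red red blue red blue red red blue:
b: Left { 0 }, Right { none } ⇒ simplest 1
bb: Left { 0; 1 }, Right { none } ⇒ simplest 2
bbb: Left { 0; 1; 2 }, Right { none } ⇒ simplest 3
bbbr: Left { 0; 1; 2 }, Right { 3 } ⇒ simplest 5/2
bbbrb: Left { 0; 1; 2; 5/2 }, Right { 3 } ⇒ simplest 11/4
bbbrbb: Left { 0; 1; 2; 5/2; 11/4 }, Right { 3 } ⇒ simplest 23/8
bbbrbbr: Left { 0; 1; 2; 5/2; 11/4 }, Right { 23/8; 3 } ⇒ simplest 45/16
bbbrbbrr: Left { 0; 1; 2; 5/2; 11/4 }, Right { 45/16; 23/8; 3 } ⇒ simplest 89/32
bbbrbbrrr: Left { 0; 1; 2; 5/2; 11/4 }, Right { 89/32; 45/16; 23/8; 3 } ⇒ simplest 177/64
bbbrbbrrrb: Left { 0; 1; 2; 5/2; 11/4; 177/64 }, Right { 89/32; 45/16; 23/8; 3 } ⇒ simplest 355/128
bbbrbbrrrbr: Left { 0; 1; 2; 5/2; 11/4; 177/64 }, Right { 355/128; 89/32; 45/16; 23/8; 3 } ⇒ simplest 709/256
bbbrbbrrrbrb: Left { 0; 1; 2; 5/2; 11/4; 177/64; 709/256 }, Right { 355/128; 89/32; 45/16; 23/8; 3 } ⇒ simplest 1419/512
bbbrbbrrrbrbr: Left { 0; 1; 2; 5/2; 11/4; 177/64; 709/256 }, Right { 1419/512; 355/128; 89/32; 45/16; 23/8; 3 } ⇒ simplest 2837/1024
bbbrbbrrrbrbrr: Left { 0; 1; 2; 5/2; 11/4; 177/64; 709/256 }, Right { 2837/1024; 1419/512; 355/128; 89/32; 45/16; 23/8; 3 } ⇒ simplest 5673/2048
bbbrbbrrrbrbrrb: Left { 0; 1; 2; 5/2; 11/4; 177/64; 709/256; 5673/2048 }, Right { 2837/1024; 1419/512; 355/128; 89/32; 45/16; 23/8; 3 } ⇒ simplest 11347/4096

11347/4096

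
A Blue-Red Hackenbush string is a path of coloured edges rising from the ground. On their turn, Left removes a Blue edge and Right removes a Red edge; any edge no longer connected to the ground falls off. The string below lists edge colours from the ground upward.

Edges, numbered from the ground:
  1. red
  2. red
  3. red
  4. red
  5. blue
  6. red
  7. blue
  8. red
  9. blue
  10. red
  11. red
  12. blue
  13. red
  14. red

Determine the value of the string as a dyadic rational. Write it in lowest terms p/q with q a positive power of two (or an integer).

-3767/1024

step 1: add red to get r; options L={  } R={ 0 } gives -1
step 2: add red to get rr; options L={  } R={ -1 0 } gives -2
step 3: add red to get rrr; options L={  } R={ -2 -1 0 } gives -3
step 4: add red to get rrrr; options L={  } R={ -3 -2 -1 0 } gives -4
step 5: add blue to get rrrrb; options L={ -4 } R={ -3 -2 -1 0 } gives -7/2
step 6: add red to get rrrrbr; options L={ -4 } R={ -7/2 -3 -2 -1 0 } gives -15/4
step 7: add blue to get rrrrbrb; options L={ -4 -15/4 } R={ -7/2 -3 -2 -1 0 } gives -29/8
step 8: add red to get rrrrbrbr; options L={ -4 -15/4 } R={ -29/8 -7/2 -3 -2 -1 0 } gives -59/16
step 9: add blue to get rrrrbrbrb; options L={ -4 -15/4 -59/16 } R={ -29/8 -7/2 -3 -2 -1 0 } gives -117/32
step 10: add red to get rrrrbrbrbr; options L={ -4 -15/4 -59/16 } R={ -117/32 -29/8 -7/2 -3 -2 -1 0 } gives -235/64
step 11: add red to get rrrrbrbrbrr; options L={ -4 -15/4 -59/16 } R={ -235/64 -117/32 -29/8 -7/2 -3 -2 -1 0 } gives -471/128
step 12: add blue to get rrrrbrbrbrrb; options L={ -4 -15/4 -59/16 -471/128 } R={ -235/64 -117/32 -29/8 -7/2 -3 -2 -1 0 } gives -941/256
step 13: add red to get rrrrbrbrbrrbr; options L={ -4 -15/4 -59/16 -471/128 } R={ -941/256 -235/64 -117/32 -29/8 -7/2 -3 -2 -1 0 } gives -1883/512
step 14: add red to get rrrrbrbrbrrbrr; options L={ -4 -15/4 -59/16 -471/128 } R={ -1883/512 -941/256 -235/64 -117/32 -29/8 -7/2 -3 -2 -1 0 } gives -3767/1024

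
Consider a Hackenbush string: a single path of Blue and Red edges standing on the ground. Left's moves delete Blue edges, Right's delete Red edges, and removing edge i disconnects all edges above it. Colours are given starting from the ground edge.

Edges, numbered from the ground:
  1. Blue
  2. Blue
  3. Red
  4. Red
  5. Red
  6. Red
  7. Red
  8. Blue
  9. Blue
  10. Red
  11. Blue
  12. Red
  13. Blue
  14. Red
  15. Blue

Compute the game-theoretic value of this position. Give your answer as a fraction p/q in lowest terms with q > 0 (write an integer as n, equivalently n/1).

8619/8192

Build g(s[:k]) for k = 1..15, string s = Blue Blue Red Red Red Red Red Blue Blue Red Blue Red Blue Red Blue.
g_1 [B]  L=[0]  R=[·]  ⇒ 1
g_2 [BB]  L=[0, 1]  R=[·]  ⇒ 2
g_3 [BBR]  L=[0, 1]  R=[2]  ⇒ 3/2
g_4 [BBRR]  L=[0, 1]  R=[3/2, 2]  ⇒ 5/4
g_5 [BBRRR]  L=[0, 1]  R=[5/4, 3/2, 2]  ⇒ 9/8
g_6 [BBRRRR]  L=[0, 1]  R=[9/8, 5/4, 3/2, 2]  ⇒ 17/16
g_7 [BBRRRRR]  L=[0, 1]  R=[17/16, 9/8, 5/4, 3/2, 2]  ⇒ 33/32
g_8 [BBRRRRRB]  L=[0, 1, 33/32]  R=[17/16, 9/8, 5/4, 3/2, 2]  ⇒ 67/64
g_9 [BBRRRRRBB]  L=[0, 1, 33/32, 67/64]  R=[17/16, 9/8, 5/4, 3/2, 2]  ⇒ 135/128
g_10 [BBRRRRRBBR]  L=[0, 1, 33/32, 67/64]  R=[135/128, 17/16, 9/8, 5/4, 3/2, 2]  ⇒ 269/256
g_11 [BBRRRRRBBRB]  L=[0, 1, 33/32, 67/64, 269/256]  R=[135/128, 17/16, 9/8, 5/4, 3/2, 2]  ⇒ 539/512
g_12 [BBRRRRRBBRBR]  L=[0, 1, 33/32, 67/64, 269/256]  R=[539/512, 135/128, 17/16, 9/8, 5/4, 3/2, 2]  ⇒ 1077/1024
g_13 [BBRRRRRBBRBRB]  L=[0, 1, 33/32, 67/64, 269/256, 1077/1024]  R=[539/512, 135/128, 17/16, 9/8, 5/4, 3/2, 2]  ⇒ 2155/2048
g_14 [BBRRRRRBBRBRBR]  L=[0, 1, 33/32, 67/64, 269/256, 1077/1024]  R=[2155/2048, 539/512, 135/128, 17/16, 9/8, 5/4, 3/2, 2]  ⇒ 4309/4096
g_15 [BBRRRRRBBRBRBRB]  L=[0, 1, 33/32, 67/64, 269/256, 1077/1024, 4309/4096]  R=[2155/2048, 539/512, 135/128, 17/16, 9/8, 5/4, 3/2, 2]  ⇒ 8619/8192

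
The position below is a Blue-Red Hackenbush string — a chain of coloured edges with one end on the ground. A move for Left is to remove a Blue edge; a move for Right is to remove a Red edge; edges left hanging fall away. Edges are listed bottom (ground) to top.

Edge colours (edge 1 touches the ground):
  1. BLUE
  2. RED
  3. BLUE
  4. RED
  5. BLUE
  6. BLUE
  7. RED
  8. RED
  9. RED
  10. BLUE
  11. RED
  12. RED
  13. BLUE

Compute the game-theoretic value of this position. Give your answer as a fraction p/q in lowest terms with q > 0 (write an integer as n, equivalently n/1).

2835/4096

edge 1 of 13 (BLUE): { 0 | ∅ } — 1
edge 2 of 13 (RED): { 0 | 1 } — 1/2
edge 3 of 13 (BLUE): { 0; 1/2 | 1 } — 3/4
edge 4 of 13 (RED): { 0; 1/2 | 3/4; 1 } — 5/8
edge 5 of 13 (BLUE): { 0; 1/2; 5/8 | 3/4; 1 } — 11/16
edge 6 of 13 (BLUE): { 0; 1/2; 5/8; 11/16 | 3/4; 1 } — 23/32
edge 7 of 13 (RED): { 0; 1/2; 5/8; 11/16 | 23/32; 3/4; 1 } — 45/64
edge 8 of 13 (RED): { 0; 1/2; 5/8; 11/16 | 45/64; 23/32; 3/4; 1 } — 89/128
edge 9 of 13 (RED): { 0; 1/2; 5/8; 11/16 | 89/128; 45/64; 23/32; 3/4; 1 } — 177/256
edge 10 of 13 (BLUE): { 0; 1/2; 5/8; 11/16; 177/256 | 89/128; 45/64; 23/32; 3/4; 1 } — 355/512
edge 11 of 13 (RED): { 0; 1/2; 5/8; 11/16; 177/256 | 355/512; 89/128; 45/64; 23/32; 3/4; 1 } — 709/1024
edge 12 of 13 (RED): { 0; 1/2; 5/8; 11/16; 177/256 | 709/1024; 355/512; 89/128; 45/64; 23/32; 3/4; 1 } — 1417/2048
edge 13 of 13 (BLUE): { 0; 1/2; 5/8; 11/16; 177/256; 1417/2048 | 709/1024; 355/512; 89/128; 45/64; 23/32; 3/4; 1 } — 2835/4096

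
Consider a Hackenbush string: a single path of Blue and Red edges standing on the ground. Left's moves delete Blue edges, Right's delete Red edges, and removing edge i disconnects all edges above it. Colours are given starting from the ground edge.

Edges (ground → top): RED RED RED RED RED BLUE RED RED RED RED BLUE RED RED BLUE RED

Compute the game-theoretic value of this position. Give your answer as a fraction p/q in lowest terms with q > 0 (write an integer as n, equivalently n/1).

-5083/1024

R: Left { — }, Right { 0 } gives simplest -1
RR: Left { — }, Right { -1 0 } gives simplest -2
RRR: Left { — }, Right { -2 -1 0 } gives simplest -3
RRRR: Left { — }, Right { -3 -2 -1 0 } gives simplest -4
RRRRR: Left { — }, Right { -4 -3 -2 -1 0 } gives simplest -5
RRRRRB: Left { -5 }, Right { -4 -3 -2 -1 0 } gives simplest -9/2
RRRRRBR: Left { -5 }, Right { -9/2 -4 -3 -2 -1 0 } gives simplest -19/4
RRRRRBRR: Left { -5 }, Right { -19/4 -9/2 -4 -3 -2 -1 0 } gives simplest -39/8
RRRRRBRRR: Left { -5 }, Right { -39/8 -19/4 -9/2 -4 -3 -2 -1 0 } gives simplest -79/16
RRRRRBRRRR: Left { -5 }, Right { -79/16 -39/8 -19/4 -9/2 -4 -3 -2 -1 0 } gives simplest -159/32
RRRRRBRRRRB: Left { -5 -159/32 }, Right { -79/16 -39/8 -19/4 -9/2 -4 -3 -2 -1 0 } gives simplest -317/64
RRRRRBRRRRBR: Left { -5 -159/32 }, Right { -317/64 -79/16 -39/8 -19/4 -9/2 -4 -3 -2 -1 0 } gives simplest -635/128
RRRRRBRRRRBRR: Left { -5 -159/32 }, Right { -635/128 -317/64 -79/16 -39/8 -19/4 -9/2 -4 -3 -2 -1 0 } gives simplest -1271/256
RRRRRBRRRRBRRB: Left { -5 -159/32 -1271/256 }, Right { -635/128 -317/64 -79/16 -39/8 -19/4 -9/2 -4 -3 -2 -1 0 } gives simplest -2541/512
RRRRRBRRRRBRRBR: Left { -5 -159/32 -1271/256 }, Right { -2541/512 -635/128 -317/64 -79/16 -39/8 -19/4 -9/2 -4 -3 -2 -1 0 } gives simplest -5083/1024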